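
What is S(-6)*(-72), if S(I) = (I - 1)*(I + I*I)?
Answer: 15120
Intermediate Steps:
S(I) = (-1 + I)*(I + I**2)
S(-6)*(-72) = ((-6)**3 - 1*(-6))*(-72) = (-216 + 6)*(-72) = -210*(-72) = 15120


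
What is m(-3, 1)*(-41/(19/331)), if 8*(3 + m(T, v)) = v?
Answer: 312133/152 ≈ 2053.5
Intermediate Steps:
m(T, v) = -3 + v/8
m(-3, 1)*(-41/(19/331)) = (-3 + (⅛)*1)*(-41/(19/331)) = (-3 + ⅛)*(-41/(19*(1/331))) = -(-943)/(8*19/331) = -(-943)*331/(8*19) = -23/8*(-13571/19) = 312133/152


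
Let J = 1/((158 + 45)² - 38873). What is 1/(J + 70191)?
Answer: 2336/163966177 ≈ 1.4247e-5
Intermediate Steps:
J = 1/2336 (J = 1/(203² - 38873) = 1/(41209 - 38873) = 1/2336 ≈ 0.00042808)
1/(J + 70191) = 1/(1/2336 + 70191) = 1/(163966177/2336) = 2336/163966177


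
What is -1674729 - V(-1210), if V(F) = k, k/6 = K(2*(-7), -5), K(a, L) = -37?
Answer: -1674507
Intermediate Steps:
k = -222 (k = 6*(-37) = -222)
V(F) = -222
-1674729 - V(-1210) = -1674729 - 1*(-222) = -1674729 + 222 = -1674507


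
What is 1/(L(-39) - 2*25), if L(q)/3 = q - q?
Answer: -1/50 ≈ -0.020000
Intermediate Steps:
L(q) = 0 (L(q) = 3*(q - q) = 3*0 = 0)
1/(L(-39) - 2*25) = 1/(0 - 2*25) = 1/(0 - 50) = 1/(-50) = -1/50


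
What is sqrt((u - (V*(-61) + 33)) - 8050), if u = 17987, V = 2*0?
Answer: 4*sqrt(619) ≈ 99.519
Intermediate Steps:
V = 0
sqrt((u - (V*(-61) + 33)) - 8050) = sqrt((17987 - (0*(-61) + 33)) - 8050) = sqrt((17987 - (0 + 33)) - 8050) = sqrt((17987 - 1*33) - 8050) = sqrt((17987 - 33) - 8050) = sqrt(17954 - 8050) = sqrt(9904) = 4*sqrt(619)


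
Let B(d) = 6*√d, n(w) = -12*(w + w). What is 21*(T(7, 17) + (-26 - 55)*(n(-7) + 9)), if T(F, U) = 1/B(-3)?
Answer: -301077 - 7*I*√3/6 ≈ -3.0108e+5 - 2.0207*I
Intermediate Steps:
n(w) = -24*w
T(F, U) = -I*√3/18 (T(F, U) = 1/(6*√(-3)) = 1/(6*(I*√3)) = 1/(6*I*√3) = -I*√3/18)
21*(T(7, 17) + (-26 - 55)*(n(-7) + 9)) = 21*(-I*√3/18 + (-26 - 55)*(-24*(-7) + 9)) = 21*(-I*√3/18 - 81*(168 + 9)) = 21*(-I*√3/18 - 81*177) = 21*(-I*√3/18 - 14337) = 21*(-14337 - I*√3/18) = -301077 - 7*I*√3/6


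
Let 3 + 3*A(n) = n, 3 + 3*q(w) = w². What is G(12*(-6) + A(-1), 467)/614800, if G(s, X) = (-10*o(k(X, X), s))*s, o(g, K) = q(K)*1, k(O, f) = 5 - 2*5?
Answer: 532103/248994 ≈ 2.1370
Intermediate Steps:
k(O, f) = -5 (k(O, f) = 5 - 10 = -5)
q(w) = -1 + w²/3
A(n) = -1 + n/3
o(g, K) = -1 + K²/3 (o(g, K) = (-1 + K²/3)*1 = -1 + K²/3)
G(s, X) = s*(10 - 10*s²/3) (G(s, X) = (-10*(-1 + s²/3))*s = (10 - 10*s²/3)*s = s*(10 - 10*s²/3))
G(12*(-6) + A(-1), 467)/614800 = (10*(12*(-6) + (-1 + (⅓)*(-1)))*(3 - (12*(-6) + (-1 + (⅓)*(-1)))²)/3)/614800 = (10*(-72 + (-1 - ⅓))*(3 - (-72 + (-1 - ⅓))²)/3)*(1/614800) = (10*(-72 - 4/3)*(3 - (-72 - 4/3)²)/3)*(1/614800) = ((10/3)*(-220/3)*(3 - (-220/3)²))*(1/614800) = ((10/3)*(-220/3)*(3 - 1*48400/9))*(1/614800) = ((10/3)*(-220/3)*(3 - 48400/9))*(1/614800) = ((10/3)*(-220/3)*(-48373/9))*(1/614800) = (106420600/81)*(1/614800) = 532103/248994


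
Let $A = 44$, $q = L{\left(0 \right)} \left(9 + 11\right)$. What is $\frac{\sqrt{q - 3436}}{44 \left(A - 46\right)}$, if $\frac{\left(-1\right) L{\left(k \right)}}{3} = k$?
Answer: $- \frac{i \sqrt{859}}{44} \approx - 0.66611 i$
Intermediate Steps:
$L{\left(k \right)} = - 3 k$
$q = 0$ ($q = \left(-3\right) 0 \left(9 + 11\right) = 0 \cdot 20 = 0$)
$\frac{\sqrt{q - 3436}}{44 \left(A - 46\right)} = \frac{\sqrt{0 - 3436}}{44 \left(44 - 46\right)} = \frac{\sqrt{-3436}}{44 \left(-2\right)} = \frac{2 i \sqrt{859}}{-88} = 2 i \sqrt{859} \left(- \frac{1}{88}\right) = - \frac{i \sqrt{859}}{44}$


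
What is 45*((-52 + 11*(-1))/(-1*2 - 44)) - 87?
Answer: -1167/46 ≈ -25.370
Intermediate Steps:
45*((-52 + 11*(-1))/(-1*2 - 44)) - 87 = 45*((-52 - 11)/(-2 - 44)) - 87 = 45*(-63/(-46)) - 87 = 45*(-63*(-1/46)) - 87 = 45*(63/46) - 87 = 2835/46 - 87 = -1167/46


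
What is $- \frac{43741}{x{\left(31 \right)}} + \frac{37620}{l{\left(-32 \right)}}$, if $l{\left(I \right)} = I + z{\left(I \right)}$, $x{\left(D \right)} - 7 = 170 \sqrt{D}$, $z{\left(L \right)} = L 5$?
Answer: $- \frac{2803593893}{14333616} - \frac{7435970 \sqrt{31}}{895851} \approx -241.81$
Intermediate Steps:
$z{\left(L \right)} = 5 L$
$x{\left(D \right)} = 7 + 170 \sqrt{D}$
$l{\left(I \right)} = 6 I$ ($l{\left(I \right)} = I + 5 I = 6 I$)
$- \frac{43741}{x{\left(31 \right)}} + \frac{37620}{l{\left(-32 \right)}} = - \frac{43741}{7 + 170 \sqrt{31}} + \frac{37620}{6 \left(-32\right)} = - \frac{43741}{7 + 170 \sqrt{31}} + \frac{37620}{-192} = - \frac{43741}{7 + 170 \sqrt{31}} + 37620 \left(- \frac{1}{192}\right) = - \frac{43741}{7 + 170 \sqrt{31}} - \frac{3135}{16} = - \frac{3135}{16} - \frac{43741}{7 + 170 \sqrt{31}}$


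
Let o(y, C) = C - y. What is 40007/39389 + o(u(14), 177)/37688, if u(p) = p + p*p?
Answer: 30744571/30295768 ≈ 1.0148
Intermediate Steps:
u(p) = p + p**2
40007/39389 + o(u(14), 177)/37688 = 40007/39389 + (177 - 14*(1 + 14))/37688 = 40007*(1/39389) + (177 - 14*15)*(1/37688) = 40007/39389 + (177 - 1*210)*(1/37688) = 40007/39389 + (177 - 210)*(1/37688) = 40007/39389 - 33*1/37688 = 40007/39389 - 33/37688 = 30744571/30295768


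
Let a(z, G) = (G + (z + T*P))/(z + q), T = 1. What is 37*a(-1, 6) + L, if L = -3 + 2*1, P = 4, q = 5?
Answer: 329/4 ≈ 82.250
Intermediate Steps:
L = -1 (L = -3 + 2 = -1)
a(z, G) = (4 + G + z)/(5 + z) (a(z, G) = (G + (z + 1*4))/(z + 5) = (G + (z + 4))/(5 + z) = (G + (4 + z))/(5 + z) = (4 + G + z)/(5 + z))
37*a(-1, 6) + L = 37*((4 + 6 - 1)/(5 - 1)) - 1 = 37*(9/4) - 1 = 333/4 - 1 = 329/4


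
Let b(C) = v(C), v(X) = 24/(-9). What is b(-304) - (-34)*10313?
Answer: 1051918/3 ≈ 3.5064e+5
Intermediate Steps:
v(X) = -8/3 (v(X) = 24*(-⅑) = -8/3)
b(C) = -8/3
b(-304) - (-34)*10313 = -8/3 - (-34)*10313 = -8/3 - 1*(-350642) = -8/3 + 350642 = 1051918/3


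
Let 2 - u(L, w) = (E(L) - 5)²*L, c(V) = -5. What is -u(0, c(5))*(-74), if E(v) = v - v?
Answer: 148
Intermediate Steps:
E(v) = 0
u(L, w) = 2 - 25*L (u(L, w) = 2 - (0 - 5)²*L = 2 - (-5)²*L = 2 - 25*L)
-u(0, c(5))*(-74) = -(2 - 25*0)*(-74) = -(2 + 0)*(-74) = -2*(-74) = -1*(-148) = 148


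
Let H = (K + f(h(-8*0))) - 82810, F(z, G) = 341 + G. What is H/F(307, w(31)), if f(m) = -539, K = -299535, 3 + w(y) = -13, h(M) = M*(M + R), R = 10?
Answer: -382884/325 ≈ -1178.1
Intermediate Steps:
h(M) = M*(10 + M) (h(M) = M*(M + 10) = M*(10 + M))
w(y) = -16 (w(y) = -3 - 13 = -16)
H = -382884 (H = (-299535 - 539) - 82810 = -300074 - 82810 = -382884)
H/F(307, w(31)) = -382884/(341 - 16) = -382884/325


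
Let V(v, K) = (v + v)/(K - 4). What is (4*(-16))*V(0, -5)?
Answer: 0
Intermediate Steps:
V(v, K) = 2*v/(-4 + K) (V(v, K) = (2*v)/(-4 + K) = 2*v/(-4 + K))
(4*(-16))*V(0, -5) = (4*(-16))*(2*0/(-4 - 5)) = -128*0/(-9) = -128*0*(-1)/9 = -64*0 = 0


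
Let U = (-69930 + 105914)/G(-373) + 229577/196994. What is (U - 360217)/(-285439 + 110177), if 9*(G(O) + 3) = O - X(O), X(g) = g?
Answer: 219969706459/103576687284 ≈ 2.1237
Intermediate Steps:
G(O) = -3 (G(O) = -3 + (O - O)/9 = -3 + (⅑)*0 = -3 + 0 = -3)
U = -7087943365/590982 (U = (-69930 + 105914)/(-3) + 229577/196994 = 35984*(-⅓) + 229577*(1/196994) = -35984/3 + 229577/196994 = -7087943365/590982 ≈ -11994.)
(U - 360217)/(-285439 + 110177) = (-7087943365/590982 - 360217)/(-285439 + 110177) = -219969706459/590982/(-175262) = -219969706459/590982*(-1/175262) = 219969706459/103576687284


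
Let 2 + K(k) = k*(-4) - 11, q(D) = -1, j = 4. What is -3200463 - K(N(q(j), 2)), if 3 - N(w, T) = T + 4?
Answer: -3200462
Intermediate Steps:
N(w, T) = -1 - T (N(w, T) = 3 - (T + 4) = 3 - (4 + T) = 3 + (-4 - T) = -1 - T)
K(k) = -13 - 4*k (K(k) = -2 + (k*(-4) - 11) = -2 + (-4*k - 11) = -2 + (-11 - 4*k) = -13 - 4*k)
-3200463 - K(N(q(j), 2)) = -3200463 - (-13 - 4*(-1 - 1*2)) = -3200463 - (-13 - 4*(-1 - 2)) = -3200463 - (-13 - 4*(-3)) = -3200463 - (-13 + 12) = -3200463 - 1*(-1) = -3200463 + 1 = -3200462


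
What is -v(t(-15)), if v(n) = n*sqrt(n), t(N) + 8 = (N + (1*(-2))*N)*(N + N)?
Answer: 458*I*sqrt(458) ≈ 9801.6*I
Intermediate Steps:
t(N) = -8 - 2*N**2 (t(N) = -8 + (N + (1*(-2))*N)*(N + N) = -8 + (N - 2*N)*(2*N) = -8 + (-N)*(2*N) = -8 - 2*N**2)
v(n) = n**(3/2)
-v(t(-15)) = -(-8 - 2*(-15)**2)**(3/2) = -(-8 - 2*225)**(3/2) = -(-8 - 450)**(3/2) = -(-458)**(3/2) = -(-458)*I*sqrt(458) = 458*I*sqrt(458)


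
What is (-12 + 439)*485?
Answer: 207095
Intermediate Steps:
(-12 + 439)*485 = 427*485 = 207095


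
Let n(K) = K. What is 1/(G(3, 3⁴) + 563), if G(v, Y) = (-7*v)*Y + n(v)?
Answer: -1/1135 ≈ -0.00088106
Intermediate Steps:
G(v, Y) = v - 7*Y*v (G(v, Y) = (-7*v)*Y + v = -7*Y*v + v = v - 7*Y*v)
1/(G(3, 3⁴) + 563) = 1/(3*(1 - 7*3⁴) + 563) = 1/(3*(1 - 7*81) + 563) = 1/(3*(1 - 567) + 563) = 1/(3*(-566) + 563) = 1/(-1698 + 563) = 1/(-1135) = -1/1135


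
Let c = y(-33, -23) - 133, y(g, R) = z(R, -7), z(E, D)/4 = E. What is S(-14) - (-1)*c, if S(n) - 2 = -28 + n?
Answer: -265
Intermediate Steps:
z(E, D) = 4*E
y(g, R) = 4*R
c = -225 (c = 4*(-23) - 133 = -92 - 133 = -225)
S(n) = -26 + n (S(n) = 2 + (-28 + n) = -26 + n)
S(-14) - (-1)*c = (-26 - 14) - (-1)*(-225) = -40 - 1*225 = -40 - 225 = -265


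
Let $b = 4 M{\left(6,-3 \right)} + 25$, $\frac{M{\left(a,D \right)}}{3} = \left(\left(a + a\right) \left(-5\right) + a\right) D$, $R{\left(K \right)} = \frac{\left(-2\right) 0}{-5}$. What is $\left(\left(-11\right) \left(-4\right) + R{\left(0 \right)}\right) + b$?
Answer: $2013$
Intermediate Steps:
$R{\left(K \right)} = 0$ ($R{\left(K \right)} = 0 \left(- \frac{1}{5}\right) = 0$)
$M{\left(a,D \right)} = - 27 D a$ ($M{\left(a,D \right)} = 3 \left(\left(a + a\right) \left(-5\right) + a\right) D = 3 \left(2 a \left(-5\right) + a\right) D = 3 \left(- 10 a + a\right) D = 3 - 9 a D = 3 \left(- 9 D a\right) = - 27 D a$)
$b = 1969$ ($b = 4 \left(\left(-27\right) \left(-3\right) 6\right) + 25 = 4 \cdot 486 + 25 = 1944 + 25 = 1969$)
$\left(\left(-11\right) \left(-4\right) + R{\left(0 \right)}\right) + b = \left(\left(-11\right) \left(-4\right) + 0\right) + 1969 = \left(44 + 0\right) + 1969 = 44 + 1969 = 2013$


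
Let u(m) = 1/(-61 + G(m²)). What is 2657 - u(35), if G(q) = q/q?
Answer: 159421/60 ≈ 2657.0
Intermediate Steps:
G(q) = 1
u(m) = -1/60 (u(m) = 1/(-61 + 1) = 1/(-60) = -1/60)
2657 - u(35) = 2657 - 1*(-1/60) = 2657 + 1/60 = 159421/60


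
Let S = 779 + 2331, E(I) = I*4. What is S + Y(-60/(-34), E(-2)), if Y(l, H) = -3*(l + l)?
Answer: 52690/17 ≈ 3099.4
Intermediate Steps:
E(I) = 4*I
Y(l, H) = -6*l
S = 3110
S + Y(-60/(-34), E(-2)) = 3110 - (-360)/(-34) = 3110 - (-360)*(-1)/34 = 3110 - 6*30/17 = 3110 - 180/17 = 52690/17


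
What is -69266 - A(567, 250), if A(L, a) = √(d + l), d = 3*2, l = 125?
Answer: -69266 - √131 ≈ -69278.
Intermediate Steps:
d = 6
A(L, a) = √131 (A(L, a) = √(6 + 125) = √131)
-69266 - A(567, 250) = -69266 - √131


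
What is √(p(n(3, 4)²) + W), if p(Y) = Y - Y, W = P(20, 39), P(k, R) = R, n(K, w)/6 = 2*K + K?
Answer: √39 ≈ 6.2450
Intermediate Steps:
n(K, w) = 18*K (n(K, w) = 6*(2*K + K) = 6*(3*K) = 18*K)
W = 39
p(Y) = 0
√(p(n(3, 4)²) + W) = √(0 + 39) = √39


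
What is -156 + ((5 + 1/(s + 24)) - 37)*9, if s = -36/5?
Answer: -12417/28 ≈ -443.46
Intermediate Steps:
s = -36/5 (s = -36*⅕ = -36/5 ≈ -7.2000)
-156 + ((5 + 1/(s + 24)) - 37)*9 = -156 + ((5 + 1/(-36/5 + 24)) - 37)*9 = -156 + ((5 + 1/(84/5)) - 37)*9 = -156 + ((5 + 5/84) - 37)*9 = -156 + (425/84 - 37)*9 = -156 - 2683/84*9 = -156 - 8049/28 = -12417/28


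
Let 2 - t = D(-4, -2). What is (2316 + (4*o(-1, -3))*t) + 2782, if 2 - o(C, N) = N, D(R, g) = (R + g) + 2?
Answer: 5218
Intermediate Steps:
D(R, g) = 2 + R + g
t = 6 (t = 2 - (2 - 4 - 2) = 2 - 1*(-4) = 2 + 4 = 6)
o(C, N) = 2 - N
(2316 + (4*o(-1, -3))*t) + 2782 = (2316 + (4*(2 - 1*(-3)))*6) + 2782 = (2316 + (4*(2 + 3))*6) + 2782 = (2316 + (4*5)*6) + 2782 = (2316 + 20*6) + 2782 = (2316 + 120) + 2782 = 2436 + 2782 = 5218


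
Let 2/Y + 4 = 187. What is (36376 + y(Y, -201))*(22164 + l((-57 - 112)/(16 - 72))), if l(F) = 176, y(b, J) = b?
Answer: 148713135400/183 ≈ 8.1264e+8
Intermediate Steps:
Y = 2/183 (Y = 2/(-4 + 187) = 2/183 ≈ 0.010929)
(36376 + y(Y, -201))*(22164 + l((-57 - 112)/(16 - 72))) = (36376 + 2/183)*(22164 + 176) = (6656810/183)*22340 = 148713135400/183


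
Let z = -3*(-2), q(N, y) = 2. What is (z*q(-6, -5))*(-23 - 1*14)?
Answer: -444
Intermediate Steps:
z = 6
(z*q(-6, -5))*(-23 - 1*14) = (6*2)*(-23 - 1*14) = 12*(-23 - 14) = 12*(-37) = -444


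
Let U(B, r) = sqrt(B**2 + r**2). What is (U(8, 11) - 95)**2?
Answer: (95 - sqrt(185))**2 ≈ 6625.7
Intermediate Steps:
(U(8, 11) - 95)**2 = (sqrt(8**2 + 11**2) - 95)**2 = (sqrt(64 + 121) - 95)**2 = (sqrt(185) - 95)**2 = (-95 + sqrt(185))**2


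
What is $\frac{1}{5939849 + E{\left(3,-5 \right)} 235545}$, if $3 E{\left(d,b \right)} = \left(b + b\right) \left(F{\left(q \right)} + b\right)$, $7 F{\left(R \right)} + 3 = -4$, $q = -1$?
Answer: $\frac{1}{10650749} \approx 9.389 \cdot 10^{-8}$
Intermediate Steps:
$F{\left(R \right)} = -1$ ($F{\left(R \right)} = - \frac{3}{7} + \frac{1}{7} \left(-4\right) = - \frac{3}{7} - \frac{4}{7} = -1$)
$E{\left(d,b \right)} = \frac{2 b \left(-1 + b\right)}{3}$ ($E{\left(d,b \right)} = \frac{\left(b + b\right) \left(-1 + b\right)}{3} = \frac{2 b \left(-1 + b\right)}{3}$)
$\frac{1}{5939849 + E{\left(3,-5 \right)} 235545} = \frac{1}{5939849 + \frac{2}{3} \left(-5\right) \left(-1 - 5\right) 235545} = \frac{1}{5939849 + \frac{2}{3} \left(-5\right) \left(-6\right) 235545} = \frac{1}{5939849 + 20 \cdot 235545} = \frac{1}{5939849 + 4710900} = \frac{1}{10650749}$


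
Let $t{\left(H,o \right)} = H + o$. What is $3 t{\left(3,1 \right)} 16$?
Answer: $192$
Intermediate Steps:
$3 t{\left(3,1 \right)} 16 = 3 \left(3 + 1\right) 16 = 3 \cdot 4 \cdot 16 = 12 \cdot 16 = 192$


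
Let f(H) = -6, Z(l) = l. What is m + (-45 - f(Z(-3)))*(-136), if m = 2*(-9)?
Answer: 5286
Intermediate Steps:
m = -18
m + (-45 - f(Z(-3)))*(-136) = -18 + (-45 - 1*(-6))*(-136) = -18 + (-45 + 6)*(-136) = -18 - 39*(-136) = -18 + 5304 = 5286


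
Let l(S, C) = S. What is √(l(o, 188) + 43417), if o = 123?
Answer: 2*√10885 ≈ 208.66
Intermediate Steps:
√(l(o, 188) + 43417) = √(123 + 43417) = √43540 = 2*√10885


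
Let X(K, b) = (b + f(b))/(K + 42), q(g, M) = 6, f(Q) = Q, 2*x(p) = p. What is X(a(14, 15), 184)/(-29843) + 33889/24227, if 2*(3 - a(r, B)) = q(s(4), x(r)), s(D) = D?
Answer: 3033411457/2169019083 ≈ 1.3985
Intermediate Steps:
x(p) = p/2
a(r, B) = 0 (a(r, B) = 3 - ½*6 = 3 - 3 = 0)
X(K, b) = 2*b/(42 + K) (X(K, b) = (b + b)/(K + 42) = (2*b)/(42 + K) = 2*b/(42 + K))
X(a(14, 15), 184)/(-29843) + 33889/24227 = (2*184/(42 + 0))/(-29843) + 33889/24227 = (2*184/42)*(-1/29843) + 33889*(1/24227) = (2*184*(1/42))*(-1/29843) + 33889/24227 = (184/21)*(-1/29843) + 33889/24227 = -184/626703 + 33889/24227 = 3033411457/2169019083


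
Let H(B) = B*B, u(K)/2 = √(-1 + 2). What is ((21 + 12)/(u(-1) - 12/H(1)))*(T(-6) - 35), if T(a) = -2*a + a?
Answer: 957/10 ≈ 95.700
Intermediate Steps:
u(K) = 2 (u(K) = 2*√(-1 + 2) = 2*√1 = 2*1 = 2)
T(a) = -a
H(B) = B²
((21 + 12)/(u(-1) - 12/H(1)))*(T(-6) - 35) = ((21 + 12)/(2 - 12/(1²)))*(-1*(-6) - 35) = (33/(2 - 12/1))*(6 - 35) = (33/(2 - 12*1))*(-29) = (33/(2 - 12))*(-29) = (33/(-10))*(-29) = (33*(-⅒))*(-29) = -33/10*(-29) = 957/10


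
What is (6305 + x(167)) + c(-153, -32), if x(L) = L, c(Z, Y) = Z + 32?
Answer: 6351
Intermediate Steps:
c(Z, Y) = 32 + Z
(6305 + x(167)) + c(-153, -32) = (6305 + 167) + (32 - 153) = 6472 - 121 = 6351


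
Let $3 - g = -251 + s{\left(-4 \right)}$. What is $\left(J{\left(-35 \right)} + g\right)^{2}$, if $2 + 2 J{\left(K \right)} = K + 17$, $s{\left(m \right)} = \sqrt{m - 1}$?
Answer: $\left(244 - i \sqrt{5}\right)^{2} \approx 59531.0 - 1091.2 i$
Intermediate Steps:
$s{\left(m \right)} = \sqrt{-1 + m}$
$J{\left(K \right)} = \frac{15}{2} + \frac{K}{2}$ ($J{\left(K \right)} = -1 + \frac{K + 17}{2} = -1 + \frac{17 + K}{2} = -1 + \left(\frac{17}{2} + \frac{K}{2}\right) = \frac{15}{2} + \frac{K}{2}$)
$g = 254 - i \sqrt{5}$ ($g = 3 - \left(-251 + \sqrt{-1 - 4}\right) = 3 - \left(-251 + \sqrt{-5}\right) = 3 - \left(-251 + i \sqrt{5}\right) = 3 + \left(251 - i \sqrt{5}\right) = 254 - i \sqrt{5} \approx 254.0 - 2.2361 i$)
$\left(J{\left(-35 \right)} + g\right)^{2} = \left(\left(\frac{15}{2} + \frac{1}{2} \left(-35\right)\right) + \left(254 - i \sqrt{5}\right)\right)^{2} = \left(\left(\frac{15}{2} - \frac{35}{2}\right) + \left(254 - i \sqrt{5}\right)\right)^{2} = \left(-10 + \left(254 - i \sqrt{5}\right)\right)^{2} = \left(244 - i \sqrt{5}\right)^{2}$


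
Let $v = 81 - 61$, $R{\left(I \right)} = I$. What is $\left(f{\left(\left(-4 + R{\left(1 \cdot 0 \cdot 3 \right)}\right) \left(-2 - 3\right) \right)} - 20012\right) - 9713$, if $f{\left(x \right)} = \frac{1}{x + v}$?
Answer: $- \frac{1188999}{40} \approx -29725.0$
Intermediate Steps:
$v = 20$
$f{\left(x \right)} = \frac{1}{20 + x}$ ($f{\left(x \right)} = \frac{1}{x + 20} = \frac{1}{20 + x}$)
$\left(f{\left(\left(-4 + R{\left(1 \cdot 0 \cdot 3 \right)}\right) \left(-2 - 3\right) \right)} - 20012\right) - 9713 = \left(\frac{1}{20 + \left(-4 + 1 \cdot 0 \cdot 3\right) \left(-2 - 3\right)} - 20012\right) - 9713 = \left(\frac{1}{20 + \left(-4 + 0 \cdot 3\right) \left(-2 - 3\right)} - 20012\right) - 9713 = \left(\frac{1}{20 + \left(-4 + 0\right) \left(-5\right)} - 20012\right) - 9713 = \left(\frac{1}{20 - -20} - 20012\right) - 9713 = \left(\frac{1}{20 + 20} - 20012\right) - 9713 = \left(\frac{1}{40} - 20012\right) - 9713 = - \frac{800479}{40} - 9713 = - \frac{1188999}{40}$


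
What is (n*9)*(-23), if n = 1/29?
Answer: -207/29 ≈ -7.1379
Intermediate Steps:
n = 1/29 ≈ 0.034483
(n*9)*(-23) = ((1/29)*9)*(-23) = (9/29)*(-23) = -207/29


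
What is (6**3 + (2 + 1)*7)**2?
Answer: 56169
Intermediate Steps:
(6**3 + (2 + 1)*7)**2 = (216 + 3*7)**2 = (216 + 21)**2 = 237**2 = 56169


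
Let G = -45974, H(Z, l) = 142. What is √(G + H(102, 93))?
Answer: 2*I*√11458 ≈ 214.08*I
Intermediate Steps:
√(G + H(102, 93)) = √(-45974 + 142) = √(-45832) = 2*I*√11458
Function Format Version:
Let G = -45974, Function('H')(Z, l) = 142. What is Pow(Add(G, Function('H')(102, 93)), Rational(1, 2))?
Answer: Mul(2, I, Pow(11458, Rational(1, 2))) ≈ Mul(214.08, I)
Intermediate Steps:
Pow(Add(G, Function('H')(102, 93)), Rational(1, 2)) = Pow(Add(-45974, 142), Rational(1, 2)) = Pow(-45832, Rational(1, 2)) = Mul(2, I, Pow(11458, Rational(1, 2)))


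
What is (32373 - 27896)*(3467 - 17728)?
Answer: -63846497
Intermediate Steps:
(32373 - 27896)*(3467 - 17728) = 4477*(-14261) = -63846497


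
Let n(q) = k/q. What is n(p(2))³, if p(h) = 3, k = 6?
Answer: 8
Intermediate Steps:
n(q) = 6/q
n(p(2))³ = (6/3)³ = (6*(⅓))³ = 2³ = 8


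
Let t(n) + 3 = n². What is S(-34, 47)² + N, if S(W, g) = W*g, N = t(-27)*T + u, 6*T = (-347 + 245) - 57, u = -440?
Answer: 2533925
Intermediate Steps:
t(n) = -3 + n²
T = -53/2 (T = ((-347 + 245) - 57)/6 = (-102 - 57)/6 = (⅙)*(-159) = -53/2 ≈ -26.500)
N = -19679 (N = (-3 + (-27)²)*(-53/2) - 440 = (-3 + 729)*(-53/2) - 440 = 726*(-53/2) - 440 = -19239 - 440 = -19679)
S(-34, 47)² + N = (-34*47)² - 19679 = (-1598)² - 19679 = 2553604 - 19679 = 2533925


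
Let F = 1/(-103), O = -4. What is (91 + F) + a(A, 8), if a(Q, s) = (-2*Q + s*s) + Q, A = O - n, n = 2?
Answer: 16582/103 ≈ 160.99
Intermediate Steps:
A = -6 (A = -4 - 1*2 = -4 - 2 = -6)
F = -1/103 ≈ -0.0097087
a(Q, s) = s² - Q (a(Q, s) = (-2*Q + s²) + Q = (s² - 2*Q) + Q = s² - Q)
(91 + F) + a(A, 8) = (91 - 1/103) + (8² - 1*(-6)) = 9372/103 + (64 + 6) = 9372/103 + 70 = 16582/103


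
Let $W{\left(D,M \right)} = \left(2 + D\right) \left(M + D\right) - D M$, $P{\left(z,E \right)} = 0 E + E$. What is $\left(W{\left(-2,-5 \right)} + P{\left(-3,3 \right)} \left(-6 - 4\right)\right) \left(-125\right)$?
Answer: $5000$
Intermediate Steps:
$P{\left(z,E \right)} = E$ ($P{\left(z,E \right)} = 0 + E = E$)
$W{\left(D,M \right)} = \left(2 + D\right) \left(D + M\right) - D M$
$\left(W{\left(-2,-5 \right)} + P{\left(-3,3 \right)} \left(-6 - 4\right)\right) \left(-125\right) = \left(\left(\left(-2\right)^{2} + 2 \left(-2\right) + 2 \left(-5\right)\right) + 3 \left(-6 - 4\right)\right) \left(-125\right) = \left(\left(4 - 4 - 10\right) + 3 \left(-10\right)\right) \left(-125\right) = \left(-10 - 30\right) \left(-125\right) = \left(-40\right) \left(-125\right) = 5000$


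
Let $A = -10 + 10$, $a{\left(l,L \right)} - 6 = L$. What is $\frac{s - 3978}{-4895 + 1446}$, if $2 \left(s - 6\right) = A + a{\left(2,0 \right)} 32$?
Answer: $\frac{3876}{3449} \approx 1.1238$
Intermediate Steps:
$a{\left(l,L \right)} = 6 + L$
$A = 0$
$s = 102$ ($s = 6 + \frac{0 + \left(6 + 0\right) 32}{2} = 6 + \frac{0 + 6 \cdot 32}{2} = 6 + \frac{0 + 192}{2} = 6 + \frac{1}{2} \cdot 192 = 6 + 96 = 102$)
$\frac{s - 3978}{-4895 + 1446} = \frac{102 - 3978}{-4895 + 1446} = - \frac{3876}{-3449} = \left(-3876\right) \left(- \frac{1}{3449}\right) = \frac{3876}{3449}$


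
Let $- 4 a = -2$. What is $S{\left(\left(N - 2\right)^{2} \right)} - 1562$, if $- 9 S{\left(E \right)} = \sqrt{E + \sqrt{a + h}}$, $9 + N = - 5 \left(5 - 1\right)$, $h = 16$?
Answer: $-1562 - \frac{\sqrt{3844 + 2 \sqrt{66}}}{18} \approx -1565.5$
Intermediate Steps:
$a = \frac{1}{2}$ ($a = \left(- \frac{1}{4}\right) \left(-2\right) = \frac{1}{2} \approx 0.5$)
$N = -29$ ($N = -9 - 5 \left(5 - 1\right) = -9 - 20 = -29$)
$S{\left(E \right)} = - \frac{\sqrt{E + \frac{\sqrt{66}}{2}}}{9}$ ($S{\left(E \right)} = - \frac{\sqrt{E + \sqrt{\frac{1}{2} + 16}}}{9} = - \frac{\sqrt{E + \sqrt{\frac{33}{2}}}}{9} = - \frac{\sqrt{E + \frac{\sqrt{66}}{2}}}{9}$)
$S{\left(\left(N - 2\right)^{2} \right)} - 1562 = - \frac{\sqrt{2 \sqrt{66} + 4 \left(-29 - 2\right)^{2}}}{18} - 1562 = - \frac{\sqrt{2 \sqrt{66} + 4 \left(-31\right)^{2}}}{18} - 1562 = - \frac{\sqrt{2 \sqrt{66} + 4 \cdot 961}}{18} - 1562 = - \frac{\sqrt{2 \sqrt{66} + 3844}}{18} - 1562 = - \frac{\sqrt{3844 + 2 \sqrt{66}}}{18} - 1562 = -1562 - \frac{\sqrt{3844 + 2 \sqrt{66}}}{18}$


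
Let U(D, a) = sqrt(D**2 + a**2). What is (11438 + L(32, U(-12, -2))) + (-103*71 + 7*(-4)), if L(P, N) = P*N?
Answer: 4097 + 64*sqrt(37) ≈ 4486.3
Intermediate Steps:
L(P, N) = N*P
(11438 + L(32, U(-12, -2))) + (-103*71 + 7*(-4)) = (11438 + sqrt((-12)**2 + (-2)**2)*32) + (-103*71 + 7*(-4)) = (11438 + sqrt(144 + 4)*32) + (-7313 - 28) = (11438 + sqrt(148)*32) - 7341 = (11438 + (2*sqrt(37))*32) - 7341 = (11438 + 64*sqrt(37)) - 7341 = 4097 + 64*sqrt(37)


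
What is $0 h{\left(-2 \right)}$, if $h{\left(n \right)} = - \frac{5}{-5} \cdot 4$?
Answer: $0$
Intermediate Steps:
$h{\left(n \right)} = 4$ ($h{\left(n \right)} = \left(-5\right) \left(- \frac{1}{5}\right) 4 = 1 \cdot 4 = 4$)
$0 h{\left(-2 \right)} = 0 \cdot 4 = 0$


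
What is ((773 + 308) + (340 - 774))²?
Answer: 418609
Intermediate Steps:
((773 + 308) + (340 - 774))² = (1081 - 434)² = 647² = 418609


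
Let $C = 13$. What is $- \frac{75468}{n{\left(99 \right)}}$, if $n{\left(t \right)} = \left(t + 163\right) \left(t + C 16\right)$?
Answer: $- \frac{37734}{40217} \approx -0.93826$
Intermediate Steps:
$n{\left(t \right)} = \left(163 + t\right) \left(208 + t\right)$ ($n{\left(t \right)} = \left(t + 163\right) \left(t + 13 \cdot 16\right) = \left(163 + t\right) \left(t + 208\right) = \left(163 + t\right) \left(208 + t\right)$)
$- \frac{75468}{n{\left(99 \right)}} = - \frac{75468}{33904 + 99^{2} + 371 \cdot 99} = - \frac{75468}{33904 + 9801 + 36729} = - \frac{75468}{80434} = \left(-75468\right) \frac{1}{80434} = - \frac{37734}{40217}$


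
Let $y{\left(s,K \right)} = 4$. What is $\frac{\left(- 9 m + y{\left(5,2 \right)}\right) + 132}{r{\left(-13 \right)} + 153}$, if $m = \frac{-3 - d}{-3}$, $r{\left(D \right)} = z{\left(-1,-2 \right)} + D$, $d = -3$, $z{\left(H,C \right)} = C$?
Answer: $\frac{68}{69} \approx 0.98551$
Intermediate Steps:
$r{\left(D \right)} = -2 + D$
$m = 0$ ($m = \frac{-3 - -3}{-3} = \left(-3 + 3\right) \left(- \frac{1}{3}\right) = 0 \left(- \frac{1}{3}\right) = 0$)
$\frac{\left(- 9 m + y{\left(5,2 \right)}\right) + 132}{r{\left(-13 \right)} + 153} = \frac{\left(\left(-9\right) 0 + 4\right) + 132}{\left(-2 - 13\right) + 153} = \frac{\left(0 + 4\right) + 132}{-15 + 153} = \frac{4 + 132}{138} = 136 \cdot \frac{1}{138} = \frac{68}{69}$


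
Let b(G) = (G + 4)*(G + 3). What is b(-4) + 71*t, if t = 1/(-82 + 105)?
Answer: 71/23 ≈ 3.0870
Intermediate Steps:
b(G) = (3 + G)*(4 + G) (b(G) = (4 + G)*(3 + G) = (3 + G)*(4 + G))
t = 1/23 ≈ 0.043478
b(-4) + 71*t = (12 + (-4)² + 7*(-4)) + 71*(1/23) = (12 + 16 - 28) + 71/23 = 0 + 71/23 = 71/23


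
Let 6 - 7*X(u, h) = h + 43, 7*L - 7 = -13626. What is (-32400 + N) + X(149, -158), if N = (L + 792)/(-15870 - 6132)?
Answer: -262493857/8106 ≈ -32383.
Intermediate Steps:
L = -13619/7 (L = 1 + (⅐)*(-13626) = 1 - 13626/7 = -13619/7 ≈ -1945.6)
X(u, h) = -37/7 - h/7 (X(u, h) = 6/7 - (h + 43)/7 = 6/7 - (43 + h)/7 = 6/7 + (-43/7 - h/7) = -37/7 - h/7)
N = 425/8106 (N = (-13619/7 + 792)/(-15870 - 6132) = -8075/7/(-22002) = -8075/7*(-1/22002) = 425/8106 ≈ 0.052430)
(-32400 + N) + X(149, -158) = (-32400 + 425/8106) + (-37/7 - ⅐*(-158)) = -262633975/8106 + (-37/7 + 158/7) = -262633975/8106 + 121/7 = -262493857/8106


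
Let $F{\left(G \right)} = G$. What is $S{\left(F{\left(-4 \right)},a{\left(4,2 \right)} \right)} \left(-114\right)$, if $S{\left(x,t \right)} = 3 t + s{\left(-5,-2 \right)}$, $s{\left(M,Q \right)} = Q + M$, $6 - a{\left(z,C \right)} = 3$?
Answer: $-228$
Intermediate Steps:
$a{\left(z,C \right)} = 3$ ($a{\left(z,C \right)} = 6 - 3 = 3$)
$s{\left(M,Q \right)} = M + Q$
$S{\left(x,t \right)} = -7 + 3 t$ ($S{\left(x,t \right)} = 3 t - 7 = -7 + 3 t$)
$S{\left(F{\left(-4 \right)},a{\left(4,2 \right)} \right)} \left(-114\right) = \left(-7 + 3 \cdot 3\right) \left(-114\right) = \left(-7 + 9\right) \left(-114\right) = 2 \left(-114\right) = -228$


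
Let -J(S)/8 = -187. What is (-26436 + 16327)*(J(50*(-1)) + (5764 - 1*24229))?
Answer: 171539621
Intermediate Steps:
J(S) = 1496 (J(S) = -8*(-187) = 1496)
(-26436 + 16327)*(J(50*(-1)) + (5764 - 1*24229)) = (-26436 + 16327)*(1496 + (5764 - 1*24229)) = -10109*(1496 + (5764 - 24229)) = -10109*(1496 - 18465) = -10109*(-16969) = 171539621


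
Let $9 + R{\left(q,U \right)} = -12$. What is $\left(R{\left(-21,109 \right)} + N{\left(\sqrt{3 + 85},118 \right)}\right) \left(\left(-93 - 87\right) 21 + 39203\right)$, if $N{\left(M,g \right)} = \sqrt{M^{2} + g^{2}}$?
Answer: $-743883 + 70846 \sqrt{3503} \approx 3.4492 \cdot 10^{6}$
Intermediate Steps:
$R{\left(q,U \right)} = -21$ ($R{\left(q,U \right)} = -9 - 12 = -21$)
$\left(R{\left(-21,109 \right)} + N{\left(\sqrt{3 + 85},118 \right)}\right) \left(\left(-93 - 87\right) 21 + 39203\right) = \left(-21 + \sqrt{\left(\sqrt{3 + 85}\right)^{2} + 118^{2}}\right) \left(\left(-93 - 87\right) 21 + 39203\right) = \left(-21 + \sqrt{\left(\sqrt{88}\right)^{2} + 13924}\right) \left(\left(-180\right) 21 + 39203\right) = \left(-21 + \sqrt{\left(2 \sqrt{22}\right)^{2} + 13924}\right) \left(-3780 + 39203\right) = \left(-21 + \sqrt{88 + 13924}\right) 35423 = \left(-21 + \sqrt{14012}\right) 35423 = \left(-21 + 2 \sqrt{3503}\right) 35423 = -743883 + 70846 \sqrt{3503}$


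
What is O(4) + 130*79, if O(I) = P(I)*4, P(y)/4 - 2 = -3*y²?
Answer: 9534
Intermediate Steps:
P(y) = 8 - 12*y² (P(y) = 8 + 4*(-3*y²) = 8 - 12*y²)
O(I) = 32 - 48*I² (O(I) = (8 - 12*I²)*4 = 32 - 48*I²)
O(4) + 130*79 = (32 - 48*4²) + 130*79 = (32 - 48*16) + 10270 = (32 - 768) + 10270 = -736 + 10270 = 9534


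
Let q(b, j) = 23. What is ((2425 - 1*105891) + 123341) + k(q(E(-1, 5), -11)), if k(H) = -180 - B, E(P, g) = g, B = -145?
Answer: 19840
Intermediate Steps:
k(H) = -35 (k(H) = -180 - 1*(-145) = -180 + 145 = -35)
((2425 - 1*105891) + 123341) + k(q(E(-1, 5), -11)) = ((2425 - 1*105891) + 123341) - 35 = ((2425 - 105891) + 123341) - 35 = (-103466 + 123341) - 35 = 19875 - 35 = 19840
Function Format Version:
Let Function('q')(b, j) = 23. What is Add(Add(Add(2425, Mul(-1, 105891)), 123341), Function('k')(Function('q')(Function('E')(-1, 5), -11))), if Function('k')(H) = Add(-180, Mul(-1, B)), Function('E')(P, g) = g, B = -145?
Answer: 19840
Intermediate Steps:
Function('k')(H) = -35 (Function('k')(H) = Add(-180, Mul(-1, -145)) = Add(-180, 145) = -35)
Add(Add(Add(2425, Mul(-1, 105891)), 123341), Function('k')(Function('q')(Function('E')(-1, 5), -11))) = Add(Add(Add(2425, Mul(-1, 105891)), 123341), -35) = Add(Add(Add(2425, -105891), 123341), -35) = Add(Add(-103466, 123341), -35) = Add(19875, -35) = 19840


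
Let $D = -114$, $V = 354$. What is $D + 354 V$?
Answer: $125202$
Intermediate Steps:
$D + 354 V = -114 + 354 \cdot 354 = -114 + 125316 = 125202$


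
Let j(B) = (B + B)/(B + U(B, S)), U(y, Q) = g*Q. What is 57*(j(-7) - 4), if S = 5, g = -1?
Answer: -323/2 ≈ -161.50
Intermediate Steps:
U(y, Q) = -Q
j(B) = 2*B/(-5 + B) (j(B) = (B + B)/(B - 1*5) = (2*B)/(B - 5) = (2*B)/(-5 + B) = 2*B/(-5 + B))
57*(j(-7) - 4) = 57*(2*(-7)/(-5 - 7) - 4) = 57*(2*(-7)/(-12) - 4) = 57*(2*(-7)*(-1/12) - 4) = 57*(7/6 - 4) = 57*(-17/6) = -323/2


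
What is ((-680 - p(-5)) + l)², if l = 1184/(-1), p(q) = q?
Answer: 3455881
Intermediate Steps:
l = -1184 (l = 1184*(-1) = -1184)
((-680 - p(-5)) + l)² = ((-680 - 1*(-5)) - 1184)² = ((-680 + 5) - 1184)² = (-675 - 1184)² = (-1859)² = 3455881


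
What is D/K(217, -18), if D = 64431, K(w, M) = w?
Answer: 64431/217 ≈ 296.92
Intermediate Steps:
D/K(217, -18) = 64431/217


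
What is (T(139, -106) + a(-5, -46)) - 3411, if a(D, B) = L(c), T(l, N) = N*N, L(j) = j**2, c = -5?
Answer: 7850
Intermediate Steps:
T(l, N) = N**2
a(D, B) = 25 (a(D, B) = (-5)**2 = 25)
(T(139, -106) + a(-5, -46)) - 3411 = ((-106)**2 + 25) - 3411 = (11236 + 25) - 3411 = 11261 - 3411 = 7850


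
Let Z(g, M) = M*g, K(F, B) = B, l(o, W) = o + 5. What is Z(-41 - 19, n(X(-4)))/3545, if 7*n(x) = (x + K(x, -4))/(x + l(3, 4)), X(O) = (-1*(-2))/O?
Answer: 36/24815 ≈ 0.0014507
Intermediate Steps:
l(o, W) = 5 + o
X(O) = 2/O
n(x) = (-4 + x)/(7*(8 + x)) (n(x) = ((x - 4)/(x + (5 + 3)))/7 = ((-4 + x)/(x + 8))/7 = ((-4 + x)/(8 + x))/7 = (-4 + x)/(7*(8 + x)))
Z(-41 - 19, n(X(-4)))/3545 = (((-4 + 2/(-4))/(7*(8 + 2/(-4))))*(-41 - 19))/3545 = (((-4 + 2*(-¼))/(7*(8 + 2*(-¼))))*(-60))*(1/3545) = (((-4 - ½)/(7*(8 - ½)))*(-60))*(1/3545) = (((⅐)*(-9/2)/(15/2))*(-60))*(1/3545) = (((⅐)*(2/15)*(-9/2))*(-60))*(1/3545) = -3/35*(-60)*(1/3545) = (36/7)*(1/3545) = 36/24815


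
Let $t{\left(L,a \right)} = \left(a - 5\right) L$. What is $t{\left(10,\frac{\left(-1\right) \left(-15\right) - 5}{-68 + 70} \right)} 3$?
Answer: $0$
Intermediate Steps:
$t{\left(L,a \right)} = L \left(-5 + a\right)$ ($t{\left(L,a \right)} = \left(-5 + a\right) L = L \left(-5 + a\right)$)
$t{\left(10,\frac{\left(-1\right) \left(-15\right) - 5}{-68 + 70} \right)} 3 = 10 \left(-5 + \frac{\left(-1\right) \left(-15\right) - 5}{-68 + 70}\right) 3 = 10 \left(-5 + \frac{15 - 5}{2}\right) 3 = 10 \left(-5 + 10 \cdot \frac{1}{2}\right) 3 = 10 \left(-5 + 5\right) 3 = 10 \cdot 0 \cdot 3 = 0 \cdot 3 = 0$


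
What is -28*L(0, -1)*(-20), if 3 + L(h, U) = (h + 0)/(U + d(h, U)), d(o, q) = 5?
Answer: -1680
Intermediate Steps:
L(h, U) = -3 + h/(5 + U) (L(h, U) = -3 + (h + 0)/(U + 5) = -3 + h/(5 + U))
-28*L(0, -1)*(-20) = -28*(-15 + 0 - 3*(-1))/(5 - 1)*(-20) = -28*(-15 + 0 + 3)/4*(-20) = -7*(-12)*(-20) = -28*(-3)*(-20) = 84*(-20) = -1680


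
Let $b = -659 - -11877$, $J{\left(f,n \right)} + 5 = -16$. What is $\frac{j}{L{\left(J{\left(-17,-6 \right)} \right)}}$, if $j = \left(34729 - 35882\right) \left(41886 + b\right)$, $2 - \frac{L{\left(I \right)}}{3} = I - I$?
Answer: $- \frac{30614456}{3} \approx -1.0205 \cdot 10^{7}$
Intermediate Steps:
$J{\left(f,n \right)} = -21$ ($J{\left(f,n \right)} = -5 - 16 = -21$)
$b = 11218$ ($b = -659 + 11877 = 11218$)
$L{\left(I \right)} = 6$ ($L{\left(I \right)} = 6 - 3 \left(I - I\right) = 6 - 0 = 6 + 0 = 6$)
$j = -61228912$ ($j = \left(34729 - 35882\right) \left(41886 + 11218\right) = \left(-1153\right) 53104 = -61228912$)
$\frac{j}{L{\left(J{\left(-17,-6 \right)} \right)}} = - \frac{61228912}{6} = \left(-61228912\right) \frac{1}{6} = - \frac{30614456}{3}$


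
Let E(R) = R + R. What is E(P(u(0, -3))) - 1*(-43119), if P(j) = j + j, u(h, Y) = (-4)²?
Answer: 43183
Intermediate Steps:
u(h, Y) = 16
P(j) = 2*j
E(R) = 2*R
E(P(u(0, -3))) - 1*(-43119) = 2*(2*16) - 1*(-43119) = 2*32 + 43119 = 64 + 43119 = 43183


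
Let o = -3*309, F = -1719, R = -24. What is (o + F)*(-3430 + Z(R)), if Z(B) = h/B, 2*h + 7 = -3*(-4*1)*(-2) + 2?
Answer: 72593451/8 ≈ 9.0742e+6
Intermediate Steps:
h = -29/2 (h = -7/2 + (-3*(-4*1)*(-2) + 2)/2 = -7/2 + (-(-12)*(-2) + 2)/2 = -7/2 + (-3*8 + 2)/2 = -7/2 + (-24 + 2)/2 = -7/2 + (½)*(-22) = -7/2 - 11 = -29/2 ≈ -14.500)
o = -927
Z(B) = -29/(2*B)
(o + F)*(-3430 + Z(R)) = (-927 - 1719)*(-3430 - 29/2/(-24)) = -2646*(-3430 - 29/2*(-1/24)) = -2646*(-3430 + 29/48) = -2646*(-164611/48) = 72593451/8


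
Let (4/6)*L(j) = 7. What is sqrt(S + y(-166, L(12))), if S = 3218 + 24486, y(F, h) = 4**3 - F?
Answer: sqrt(27934) ≈ 167.13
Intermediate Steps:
L(j) = 21/2 (L(j) = (3/2)*7 = 21/2)
y(F, h) = 64 - F
S = 27704
sqrt(S + y(-166, L(12))) = sqrt(27704 + (64 - 1*(-166))) = sqrt(27704 + (64 + 166)) = sqrt(27704 + 230) = sqrt(27934)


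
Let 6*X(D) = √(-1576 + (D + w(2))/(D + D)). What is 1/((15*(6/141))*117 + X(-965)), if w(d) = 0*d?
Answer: 11877840/894007759 - 13254*I*√6302/894007759 ≈ 0.013286 - 0.0011769*I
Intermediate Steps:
w(d) = 0
X(D) = I*√6302/12 (X(D) = √(-1576 + (D + 0)/(D + D))/6 = √(-1576 + D/((2*D)))/6 = √(-1576 + D*(1/(2*D)))/6 = √(-1576 + ½)/6 = √(-3151/2)/6 = (I*√6302/2)/6 = I*√6302/12)
1/((15*(6/141))*117 + X(-965)) = 1/((15*(6/141))*117 + I*√6302/12) = 1/((15*(6*(1/141)))*117 + I*√6302/12) = 1/((15*(2/47))*117 + I*√6302/12) = 1/((30/47)*117 + I*√6302/12) = 1/(3510/47 + I*√6302/12)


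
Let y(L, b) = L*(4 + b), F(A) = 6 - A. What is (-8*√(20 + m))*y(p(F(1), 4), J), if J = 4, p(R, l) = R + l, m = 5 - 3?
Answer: -576*√22 ≈ -2701.7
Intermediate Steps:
m = 2
(-8*√(20 + m))*y(p(F(1), 4), J) = (-8*√(20 + 2))*(((6 - 1*1) + 4)*(4 + 4)) = (-8*√22)*(((6 - 1) + 4)*8) = (-8*√22)*((5 + 4)*8) = (-8*√22)*(9*8) = -8*√22*72 = -576*√22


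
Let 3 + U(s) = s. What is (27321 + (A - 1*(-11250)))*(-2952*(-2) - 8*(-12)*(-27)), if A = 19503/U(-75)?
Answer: 1649947320/13 ≈ 1.2692e+8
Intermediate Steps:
U(s) = -3 + s
A = -6501/26 (A = 19503/(-3 - 75) = 19503/(-78) = 19503*(-1/78) = -6501/26 ≈ -250.04)
(27321 + (A - 1*(-11250)))*(-2952*(-2) - 8*(-12)*(-27)) = (27321 + (-6501/26 - 1*(-11250)))*(-2952*(-2) - 8*(-12)*(-27)) = (27321 + (-6501/26 + 11250))*(5904 + 96*(-27)) = (27321 + 285999/26)*(5904 - 2592) = (996345/26)*3312 = 1649947320/13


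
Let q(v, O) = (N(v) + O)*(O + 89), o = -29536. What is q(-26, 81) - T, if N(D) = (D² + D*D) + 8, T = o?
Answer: 274506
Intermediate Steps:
T = -29536
N(D) = 8 + 2*D² (N(D) = (D² + D²) + 8 = 2*D² + 8 = 8 + 2*D²)
q(v, O) = (89 + O)*(8 + O + 2*v²) (q(v, O) = ((8 + 2*v²) + O)*(O + 89) = (8 + O + 2*v²)*(89 + O) = (89 + O)*(8 + O + 2*v²))
q(-26, 81) - T = (712 + 81² + 97*81 + 178*(-26)² + 2*81*(-26)²) - 1*(-29536) = (712 + 6561 + 7857 + 178*676 + 2*81*676) + 29536 = (712 + 6561 + 7857 + 120328 + 109512) + 29536 = 244970 + 29536 = 274506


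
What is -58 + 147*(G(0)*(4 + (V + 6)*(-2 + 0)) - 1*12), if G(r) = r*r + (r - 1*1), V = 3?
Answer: 236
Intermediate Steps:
G(r) = -1 + r + r² (G(r) = r² + (r - 1) = r² + (-1 + r) = -1 + r + r²)
-58 + 147*(G(0)*(4 + (V + 6)*(-2 + 0)) - 1*12) = -58 + 147*((-1 + 0 + 0²)*(4 + (3 + 6)*(-2 + 0)) - 1*12) = -58 + 147*((-1 + 0 + 0)*(4 + 9*(-2)) - 12) = -58 + 147*(-(4 - 18) - 12) = -58 + 147*(-1*(-14) - 12) = -58 + 147*(14 - 12) = -58 + 147*2 = -58 + 294 = 236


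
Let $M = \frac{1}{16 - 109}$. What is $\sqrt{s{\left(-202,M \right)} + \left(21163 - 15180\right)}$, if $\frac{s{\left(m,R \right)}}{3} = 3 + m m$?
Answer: $2 \sqrt{32101} \approx 358.33$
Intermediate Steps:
$M = - \frac{1}{93}$ ($M = \frac{1}{-93} = - \frac{1}{93} \approx -0.010753$)
$s{\left(m,R \right)} = 9 + 3 m^{2}$ ($s{\left(m,R \right)} = 3 \left(3 + m m\right) = 3 \left(3 + m^{2}\right) = 9 + 3 m^{2}$)
$\sqrt{s{\left(-202,M \right)} + \left(21163 - 15180\right)} = \sqrt{\left(9 + 3 \left(-202\right)^{2}\right) + \left(21163 - 15180\right)} = \sqrt{\left(9 + 3 \cdot 40804\right) + 5983} = \sqrt{\left(9 + 122412\right) + 5983} = \sqrt{122421 + 5983} = \sqrt{128404} = 2 \sqrt{32101}$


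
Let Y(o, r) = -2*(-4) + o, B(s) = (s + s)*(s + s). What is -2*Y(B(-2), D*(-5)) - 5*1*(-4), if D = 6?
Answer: -28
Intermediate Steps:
B(s) = 4*s**2 (B(s) = (2*s)*(2*s) = 4*s**2)
Y(o, r) = 8 + o
-2*Y(B(-2), D*(-5)) - 5*1*(-4) = -2*(8 + 4*(-2)**2) - 5*1*(-4) = -2*(8 + 4*4) - 5*(-4) = -2*(8 + 16) + 20 = -2*24 + 20 = -48 + 20 = -28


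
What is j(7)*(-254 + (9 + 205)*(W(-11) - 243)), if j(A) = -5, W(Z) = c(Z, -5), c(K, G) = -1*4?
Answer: 265560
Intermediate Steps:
c(K, G) = -4
W(Z) = -4
j(7)*(-254 + (9 + 205)*(W(-11) - 243)) = -5*(-254 + (9 + 205)*(-4 - 243)) = -5*(-254 + 214*(-247)) = -5*(-254 - 52858) = -5*(-53112) = 265560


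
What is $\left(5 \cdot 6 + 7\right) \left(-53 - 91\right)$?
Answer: $-5328$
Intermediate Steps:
$\left(5 \cdot 6 + 7\right) \left(-53 - 91\right) = \left(30 + 7\right) \left(-144\right) = 37 \left(-144\right) = -5328$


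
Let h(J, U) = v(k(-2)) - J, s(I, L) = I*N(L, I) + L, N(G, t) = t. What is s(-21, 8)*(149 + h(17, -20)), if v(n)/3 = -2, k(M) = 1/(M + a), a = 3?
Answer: 56574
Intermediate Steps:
k(M) = 1/(3 + M) (k(M) = 1/(M + 3) = 1/(3 + M))
v(n) = -6 (v(n) = 3*(-2) = -6)
s(I, L) = L + I² (s(I, L) = I*I + L = I² + L = L + I²)
h(J, U) = -6 - J
s(-21, 8)*(149 + h(17, -20)) = (8 + (-21)²)*(149 + (-6 - 1*17)) = (8 + 441)*(149 + (-6 - 17)) = 449*(149 - 23) = 449*126 = 56574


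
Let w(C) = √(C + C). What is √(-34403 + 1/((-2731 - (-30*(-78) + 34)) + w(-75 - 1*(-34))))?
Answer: √((175627316 - 34403*I*√82)/(-5105 + I*√82)) ≈ 0.e-9 - 185.48*I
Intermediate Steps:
w(C) = √2*√C (w(C) = √(2*C) = √2*√C)
√(-34403 + 1/((-2731 - (-30*(-78) + 34)) + w(-75 - 1*(-34)))) = √(-34403 + 1/((-2731 - (-30*(-78) + 34)) + √2*√(-75 - 1*(-34)))) = √(-34403 + 1/((-2731 - (2340 + 34)) + √2*√(-75 + 34))) = √(-34403 + 1/((-2731 - 1*2374) + √2*√(-41))) = √(-34403 + 1/((-2731 - 2374) + √2*(I*√41))) = √(-34403 + 1/(-5105 + I*√82))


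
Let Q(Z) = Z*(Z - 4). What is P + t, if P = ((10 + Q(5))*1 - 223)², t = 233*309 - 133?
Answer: 115128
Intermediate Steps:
t = 71864 (t = 71997 - 133 = 71864)
Q(Z) = Z*(-4 + Z)
P = 43264 (P = ((10 + 5*(-4 + 5))*1 - 223)² = ((10 + 5*1)*1 - 223)² = ((10 + 5)*1 - 223)² = (15*1 - 223)² = (15 - 223)² = (-208)² = 43264)
P + t = 43264 + 71864 = 115128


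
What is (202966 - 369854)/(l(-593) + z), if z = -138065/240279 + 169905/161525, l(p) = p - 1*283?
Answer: 49823854576860/261384382321 ≈ 190.62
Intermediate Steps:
l(p) = -283 + p (l(p) = p - 283 = -283 + p)
z = 284979298/597093315 (z = -138065*1/240279 + 169905*(1/161525) = -138065/240279 + 33981/32305 = 284979298/597093315 ≈ 0.47728)
(202966 - 369854)/(l(-593) + z) = (202966 - 369854)/((-283 - 593) + 284979298/597093315) = -166888/(-876 + 284979298/597093315) = -166888/(-522768764642/597093315) = -166888*(-597093315/522768764642) = 49823854576860/261384382321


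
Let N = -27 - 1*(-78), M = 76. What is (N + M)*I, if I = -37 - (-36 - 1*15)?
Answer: 1778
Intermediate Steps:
N = 51 (N = -27 + 78 = 51)
I = 14 (I = -37 - (-36 - 15) = -37 - 1*(-51) = -37 + 51 = 14)
(N + M)*I = (51 + 76)*14 = 127*14 = 1778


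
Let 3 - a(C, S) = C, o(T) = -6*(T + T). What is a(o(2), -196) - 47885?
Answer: -47858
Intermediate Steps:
o(T) = -12*T
a(C, S) = 3 - C
a(o(2), -196) - 47885 = (3 - (-12)*2) - 47885 = (3 - 1*(-24)) - 47885 = (3 + 24) - 47885 = 27 - 47885 = -47858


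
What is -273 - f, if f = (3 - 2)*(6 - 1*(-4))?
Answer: -283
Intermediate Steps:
f = 10 (f = 1*(6 + 4) = 1*10 = 10)
-273 - f = -273 - 1*10 = -273 - 10 = -283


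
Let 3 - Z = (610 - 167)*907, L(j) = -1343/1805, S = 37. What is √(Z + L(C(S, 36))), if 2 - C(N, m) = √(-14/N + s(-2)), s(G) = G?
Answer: I*√3626233665/95 ≈ 633.88*I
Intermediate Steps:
C(N, m) = 2 - √(-2 - 14/N) (C(N, m) = 2 - √(-14/N - 2) = 2 - √(-2 - 14/N))
L(j) = -1343/1805 (L(j) = -1343*1/1805 = -1343/1805)
Z = -401798 (Z = 3 - (610 - 167)*907 = 3 - 443*907 = 3 - 1*401801 = 3 - 401801 = -401798)
√(Z + L(C(S, 36))) = √(-401798 - 1343/1805) = √(-725246733/1805) = I*√3626233665/95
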